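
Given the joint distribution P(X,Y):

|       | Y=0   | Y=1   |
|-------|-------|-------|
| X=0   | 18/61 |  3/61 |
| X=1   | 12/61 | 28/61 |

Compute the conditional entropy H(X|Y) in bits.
0.7106 bits

H(X|Y) = H(X,Y) - H(Y)

H(X,Y) = -Σ_{x,y} P(x,y) log₂ P(x,y). Per-cell terms -P(x,y)·log₂P(x,y):
  X=0: 0.51958, 0.21373
  X=1: 0.46146, 0.51565
Sum of the 4 terms: H(X,Y) = 1.7104 bits

Marginal of Y (column sums):
  P(Y=0) = 18/61 + 12/61 = 30/61
  P(Y=1) = 3/61 + 28/61 = 31/61
H(Y) = -[(30/61)·log₂(30/61) + (31/61)·log₂(31/61)]
  = 0.50353 + 0.49627 = 0.9998 bits

H(X|Y) = H(X,Y) - H(Y) = 1.7104 - 0.9998 = 0.7106 bits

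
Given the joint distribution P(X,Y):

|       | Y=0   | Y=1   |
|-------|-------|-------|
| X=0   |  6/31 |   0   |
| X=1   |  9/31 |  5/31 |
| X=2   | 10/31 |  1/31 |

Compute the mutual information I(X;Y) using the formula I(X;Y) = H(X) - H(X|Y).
0.1282 bits

I(X;Y) = H(X) - H(X|Y)

Marginal of X (row sums):
  P(X=0) = 6/31 + 0 = 6/31
  P(X=1) = 9/31 + 5/31 = 14/31
  P(X=2) = 10/31 + 1/31 = 11/31
H(X) = -[(6/31)·log₂(6/31) + (14/31)·log₂(14/31) + (11/31)·log₂(11/31)]
  = 0.45856 + 0.51793 + 0.53040 = 1.50689 bits

Marginal of Y (column sums):
  P(Y=0) = 6/31 + 9/31 + 10/31 = 25/31
  P(Y=1) = 0 + 5/31 + 1/31 = 6/31
H(X|Y) = Σ_y P(y)·H(X|Y=y):
  Y=0: P(Y=0) = 25/31, P(X|Y=0) = (6/25, 9/25, 2/5) → H(X|Y=0) = 1.55352
  Y=1: P(Y=1) = 6/31, P(X|Y=1) = (0, 5/6, 1/6) → H(X|Y=1) = 0.65002
H(X|Y) = (25/31)·1.55352 + (6/31)·0.65002 = 1.37865 bits

I(X;Y) = H(X) - H(X|Y) = 1.50689 - 1.37865 = 0.1282 bits

Cross-check via I(X;Y) = H(X) + H(Y) - H(X,Y): computing H(Y) from the column sums and H(X,Y) from the 6 cells in the same way gives H(Y) = 0.70884 bits and H(X,Y) = 2.08749 bits, so
I(X;Y) = 1.50689 + 0.70884 - 2.08749 = 0.1282 bits ✓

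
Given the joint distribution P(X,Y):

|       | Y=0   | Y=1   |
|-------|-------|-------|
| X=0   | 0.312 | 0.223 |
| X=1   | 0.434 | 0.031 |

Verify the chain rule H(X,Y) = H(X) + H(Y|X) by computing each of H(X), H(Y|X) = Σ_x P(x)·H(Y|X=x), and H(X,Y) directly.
H(X) = 0.9965 bits, H(Y|X) = 0.6886 bits, H(X,Y) = 1.6850 bits

Marginal of X (row sums):
  P(X=0) = 0.312 + 0.223 = 0.535
  P(X=1) = 0.434 + 0.031 = 0.465
H(X) = -[0.535·log₂(0.535) + 0.465·log₂(0.465)]
  = 0.482778 + 0.513684 = 0.9965 bits

H(Y|X) = Σ_x P(x)·H(Y|X=x):
  X=0: P(X=0) = 0.535, P(Y|X=0) = (312/535, 223/535) → H(Y|X=0) = 0.979944
  X=1: P(X=1) = 0.465, P(Y|X=1) = (14/15, 1/15) → H(Y|X=1) = 0.353359
H(Y|X) = 0.535·0.979944 + 0.465·0.353359 = 0.6886 bits

H(X,Y) = -Σ_{x,y} P(x,y) log₂ P(x,y). Per-cell terms -P(x,y)·log₂P(x,y):
  X=0: 0.524279, 0.482769
  X=1: 0.522637, 0.155359
Sum of the 4 terms: H(X,Y) = 1.6850 bits

Chain rule check:
  H(X) + H(Y|X) = 0.9965 + 0.6886 = 1.6851 bits
  H(X,Y) = 1.6850 bits
✓ Chain rule verified (Δ = 0.0001 is 4-dp rounding noise: each of the three values was rounded independently).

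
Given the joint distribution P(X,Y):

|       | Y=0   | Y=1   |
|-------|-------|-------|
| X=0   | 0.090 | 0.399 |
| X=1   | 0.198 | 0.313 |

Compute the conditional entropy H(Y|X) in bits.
0.8290 bits

H(Y|X) = H(X,Y) - H(X)

H(X,Y) = -Σ_{x,y} P(x,y) log₂ P(x,y). Per-cell terms -P(x,y)·log₂P(x,y):
  X=0: 0.3127, 0.5289
  X=1: 0.4626, 0.5245
Sum of the 4 terms: H(X,Y) = 1.8287 bits

Marginal of X (row sums):
  P(X=0) = 0.090 + 0.399 = 0.489
  P(X=1) = 0.198 + 0.313 = 0.511
H(X) = -[0.489·log₂(0.489) + 0.511·log₂(0.511)]
  = 0.5047 + 0.4950 = 0.9997 bits

H(Y|X) = H(X,Y) - H(X) = 1.8287 - 0.9997 = 0.8290 bits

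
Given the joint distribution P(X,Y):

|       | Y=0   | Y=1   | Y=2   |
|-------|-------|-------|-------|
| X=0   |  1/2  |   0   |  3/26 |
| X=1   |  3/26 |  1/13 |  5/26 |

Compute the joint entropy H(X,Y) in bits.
1.9610 bits

H(X,Y) = -Σ_{x,y} P(x,y) log₂ P(x,y). Per-cell terms -P(x,y)·log₂P(x,y):
  X=0: 0.5000, 0.0000, 0.3595
  X=1: 0.3595, 0.2846, 0.4574
  (cells with P = 0 contribute 0)
Sum of the 6 terms: H(X,Y) = 1.9610 bits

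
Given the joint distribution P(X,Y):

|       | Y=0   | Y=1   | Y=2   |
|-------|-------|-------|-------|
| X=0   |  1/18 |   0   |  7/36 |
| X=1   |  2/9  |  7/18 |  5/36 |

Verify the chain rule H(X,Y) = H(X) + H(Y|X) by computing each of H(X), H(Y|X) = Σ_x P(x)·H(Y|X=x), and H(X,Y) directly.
H(X) = 0.8113 bits, H(Y|X) = 1.2874 bits, H(X,Y) = 2.0987 bits

Marginal of X (row sums):
  P(X=0) = 1/18 + 0 + 7/36 = 1/4
  P(X=1) = 2/9 + 7/18 + 5/36 = 3/4
H(X) = -[(1/4)·log₂(1/4) + (3/4)·log₂(3/4)]
  = 0.50000 + 0.31128 = 0.8113 bits

H(Y|X) = Σ_x P(x)·H(Y|X=x):
  X=0: P(X=0) = 1/4, P(Y|X=0) = (2/9, 0, 7/9) → H(Y|X=0) = 0.76420
  X=1: P(X=1) = 3/4, P(Y|X=1) = (8/27, 14/27, 5/27) → H(Y|X=1) = 1.46183
H(Y|X) = (1/4)·0.76420 + (3/4)·1.46183 = 1.2874 bits

H(X,Y) = -Σ_{x,y} P(x,y) log₂ P(x,y). Per-cell terms -P(x,y)·log₂P(x,y):
  X=0: 0.23166, 0.00000, 0.45939
  X=1: 0.48221, 0.52989, 0.39556
  (cells with P = 0 contribute 0)
Sum of the 6 terms: H(X,Y) = 2.0987 bits

Chain rule check:
  H(X) + H(Y|X) = 0.8113 + 1.2874 = 2.0987 bits
  H(X,Y) = 2.0987 bits
✓ Chain rule verified.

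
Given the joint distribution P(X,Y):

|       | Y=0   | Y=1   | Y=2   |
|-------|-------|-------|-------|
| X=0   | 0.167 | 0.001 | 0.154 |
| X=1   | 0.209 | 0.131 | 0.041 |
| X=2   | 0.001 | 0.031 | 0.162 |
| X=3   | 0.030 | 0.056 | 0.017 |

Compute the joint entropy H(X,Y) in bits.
2.9772 bits

H(X,Y) = -Σ_{x,y} P(x,y) log₂ P(x,y). Per-cell terms -P(x,y)·log₂P(x,y):
  X=0: 0.4312, 0.0100, 0.4156
  X=1: 0.4720, 0.3841, 0.1889
  X=2: 0.0100, 0.1554, 0.4254
  X=3: 0.1518, 0.2329, 0.0999
Sum of the 12 terms: H(X,Y) = 2.9772 bits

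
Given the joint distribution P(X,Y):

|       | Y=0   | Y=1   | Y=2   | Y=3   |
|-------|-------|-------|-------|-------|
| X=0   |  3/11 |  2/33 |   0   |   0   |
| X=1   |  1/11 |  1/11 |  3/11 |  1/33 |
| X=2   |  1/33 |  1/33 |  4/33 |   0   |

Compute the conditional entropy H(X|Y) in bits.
1.0652 bits

H(X|Y) = H(X,Y) - H(Y)

H(X,Y) = -Σ_{x,y} P(x,y) log₂ P(x,y). Per-cell terms -P(x,y)·log₂P(x,y):
  X=0: 0.51122, 0.24511, 0.00000, 0.00000
  X=1: 0.31449, 0.31449, 0.51122, 0.15286
  X=2: 0.15286, 0.15286, 0.36902, 0.00000
  (cells with P = 0 contribute 0)
Sum of the 12 terms: H(X,Y) = 2.7241 bits

Marginal of Y (column sums):
  P(Y=0) = 3/11 + 1/11 + 1/33 = 13/33
  P(Y=1) = 2/33 + 1/11 + 1/33 = 2/11
  P(Y=2) = 0 + 3/11 + 4/33 = 13/33
  P(Y=3) = 0 + 1/33 + 0 = 1/33
H(Y) = -[(13/33)·log₂(13/33) + (2/11)·log₂(2/11) + (13/33)·log₂(13/33) + (1/33)·log₂(1/33)]
  = 0.52944 + 0.44717 + 0.52944 + 0.15286 = 1.6589 bits

H(X|Y) = H(X,Y) - H(Y) = 2.7241 - 1.6589 = 1.0652 bits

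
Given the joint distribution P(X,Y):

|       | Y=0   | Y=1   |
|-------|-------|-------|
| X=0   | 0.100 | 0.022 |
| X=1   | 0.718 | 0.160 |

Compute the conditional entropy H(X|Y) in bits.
0.5351 bits

H(X|Y) = H(X,Y) - H(Y)

H(X,Y) = -Σ_{x,y} P(x,y) log₂ P(x,y). Per-cell terms -P(x,y)·log₂P(x,y):
  X=0: 0.33219, 0.12114
  X=1: 0.34316, 0.42302
Sum of the 4 terms: H(X,Y) = 1.2195 bits

Marginal of Y (column sums):
  P(Y=0) = 0.100 + 0.718 = 0.818
  P(Y=1) = 0.022 + 0.160 = 0.182
H(Y) = -[0.818·log₂(0.818) + 0.182·log₂(0.182)]
  = 0.23708 + 0.44735 = 0.6844 bits

H(X|Y) = H(X,Y) - H(Y) = 1.2195 - 0.6844 = 0.5351 bits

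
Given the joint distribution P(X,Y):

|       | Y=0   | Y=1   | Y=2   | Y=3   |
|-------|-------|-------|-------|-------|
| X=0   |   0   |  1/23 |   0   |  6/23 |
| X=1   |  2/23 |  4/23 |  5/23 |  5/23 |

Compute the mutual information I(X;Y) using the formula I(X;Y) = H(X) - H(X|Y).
0.2542 bits

I(X;Y) = H(X) - H(X|Y)

Marginal of X (row sums):
  P(X=0) = 0 + 1/23 + 0 + 6/23 = 7/23
  P(X=1) = 2/23 + 4/23 + 5/23 + 5/23 = 16/23
H(X) = -[(7/23)·log₂(7/23) + (16/23)·log₂(16/23)]
  = 0.5223 + 0.3642 = 0.8865 bits

Marginal of Y (column sums):
  P(Y=0) = 0 + 2/23 = 2/23
  P(Y=1) = 1/23 + 4/23 = 5/23
  P(Y=2) = 0 + 5/23 = 5/23
  P(Y=3) = 6/23 + 5/23 = 11/23
H(X|Y) = Σ_y P(y)·H(X|Y=y):
  Y=0: P(Y=0) = 2/23, P(X|Y=0) = (0, 1) → H(X|Y=0) = 0.0000
  Y=1: P(Y=1) = 5/23, P(X|Y=1) = (1/5, 4/5) → H(X|Y=1) = 0.7219
  Y=2: P(Y=2) = 5/23, P(X|Y=2) = (0, 1) → H(X|Y=2) = 0.0000
  Y=3: P(Y=3) = 11/23, P(X|Y=3) = (6/11, 5/11) → H(X|Y=3) = 0.9940
H(X|Y) = (2/23)·0.0000 + (5/23)·0.7219 + (5/23)·0.0000 + (11/23)·0.9940 = 0.6323 bits

I(X;Y) = H(X) - H(X|Y) = 0.8865 - 0.6323 = 0.2542 bits

Cross-check via I(X;Y) = H(X) + H(Y) - H(X,Y): computing H(Y) from the column sums and H(X,Y) from the 8 cells in the same way gives H(Y) = 1.7726 bits and H(X,Y) = 2.4049 bits, so
I(X;Y) = 0.8865 + 1.7726 - 2.4049 = 0.2542 bits ✓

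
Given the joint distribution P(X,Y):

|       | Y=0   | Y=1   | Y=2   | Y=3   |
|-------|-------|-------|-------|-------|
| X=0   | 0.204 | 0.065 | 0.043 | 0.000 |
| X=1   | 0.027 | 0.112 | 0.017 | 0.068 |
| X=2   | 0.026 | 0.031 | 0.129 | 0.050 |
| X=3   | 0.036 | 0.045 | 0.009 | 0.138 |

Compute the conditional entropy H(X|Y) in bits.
1.5100 bits

H(X|Y) = H(X,Y) - H(Y)

H(X,Y) = -Σ_{x,y} P(x,y) log₂ P(x,y). Per-cell terms -P(x,y)·log₂P(x,y):
  X=0: 0.46785, 0.25632, 0.19520, 0.00000
  X=1: 0.14069, 0.35374, 0.09993, 0.26373
  X=2: 0.13690, 0.15536, 0.38114, 0.21610
  X=3: 0.17265, 0.20133, 0.06116, 0.39430
  (cells with P = 0 contribute 0)
Sum of the 16 terms: H(X,Y) = 3.4964 bits

Marginal of Y (column sums):
  P(Y=0) = 0.204 + 0.027 + 0.026 + 0.036 = 0.293
  P(Y=1) = 0.065 + 0.112 + 0.031 + 0.045 = 0.253
  P(Y=2) = 0.043 + 0.017 + 0.129 + 0.009 = 0.198
  P(Y=3) = 0.000 + 0.068 + 0.050 + 0.138 = 0.256
H(Y) = -[0.293·log₂(0.293) + 0.253·log₂(0.253) + 0.198·log₂(0.198) + 0.256·log₂(0.256)]
  = 0.51891 + 0.50165 + 0.46261 + 0.50324 = 1.9864 bits

H(X|Y) = H(X,Y) - H(Y) = 3.4964 - 1.9864 = 1.5100 bits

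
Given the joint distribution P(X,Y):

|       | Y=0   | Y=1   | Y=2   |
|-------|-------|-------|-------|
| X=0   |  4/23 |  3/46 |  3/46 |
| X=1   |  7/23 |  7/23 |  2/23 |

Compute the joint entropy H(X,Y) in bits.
2.3037 bits

H(X,Y) = -Σ_{x,y} P(x,y) log₂ P(x,y). Per-cell terms -P(x,y)·log₂P(x,y):
  X=0: 0.4389, 0.2569, 0.2569
  X=1: 0.5223, 0.5223, 0.3064
Sum of the 6 terms: H(X,Y) = 2.3037 bits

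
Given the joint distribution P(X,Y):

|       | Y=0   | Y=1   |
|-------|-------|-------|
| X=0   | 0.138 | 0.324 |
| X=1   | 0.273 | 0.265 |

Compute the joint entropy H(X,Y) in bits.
1.9402 bits

H(X,Y) = -Σ_{x,y} P(x,y) log₂ P(x,y). Per-cell terms -P(x,y)·log₂P(x,y):
  X=0: 0.39430, 0.52680
  X=1: 0.51134, 0.50772
Sum of the 4 terms: H(X,Y) = 1.9402 bits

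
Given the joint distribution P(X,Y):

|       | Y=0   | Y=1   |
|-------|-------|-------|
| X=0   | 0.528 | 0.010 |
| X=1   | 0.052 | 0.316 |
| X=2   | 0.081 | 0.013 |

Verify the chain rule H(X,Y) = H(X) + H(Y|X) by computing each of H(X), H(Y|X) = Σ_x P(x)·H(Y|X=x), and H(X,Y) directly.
H(X) = 1.3325 bits, H(Y|X) = 0.3425 bits, H(X,Y) = 1.6751 bits

Marginal of X (row sums):
  P(X=0) = 0.528 + 0.010 = 0.538
  P(X=1) = 0.052 + 0.316 = 0.368
  P(X=2) = 0.081 + 0.013 = 0.094
H(X) = -[0.538·log₂(0.538) + 0.368·log₂(0.368) + 0.094·log₂(0.094)]
  = 0.48115 + 0.53074 + 0.32065 = 1.3325 bits

H(Y|X) = Σ_x P(x)·H(Y|X=x):
  X=0: P(X=0) = 0.538, P(Y|X=0) = (264/269, 5/269) → H(Y|X=0) = 0.13343
  X=1: P(X=1) = 0.368, P(Y|X=1) = (13/92, 79/92) → H(Y|X=1) = 0.58764
  X=2: P(X=2) = 0.094, P(Y|X=2) = (81/94, 13/94) → H(Y|X=2) = 0.57976
H(Y|X) = 0.538·0.13343 + 0.368·0.58764 + 0.094·0.57976 = 0.3425 bits

H(X,Y) = -Σ_{x,y} P(x,y) log₂ P(x,y). Per-cell terms -P(x,y)·log₂P(x,y):
  X=0: 0.48649, 0.06644
  X=1: 0.22180, 0.52519
  X=2: 0.29370, 0.08145
Sum of the 6 terms: H(X,Y) = 1.6751 bits

Chain rule check:
  H(X) + H(Y|X) = 1.3325 + 0.3425 = 1.6750 bits
  H(X,Y) = 1.6751 bits
✓ Chain rule verified (Δ = 0.0001 is 4-dp rounding noise: each of the three values was rounded independently).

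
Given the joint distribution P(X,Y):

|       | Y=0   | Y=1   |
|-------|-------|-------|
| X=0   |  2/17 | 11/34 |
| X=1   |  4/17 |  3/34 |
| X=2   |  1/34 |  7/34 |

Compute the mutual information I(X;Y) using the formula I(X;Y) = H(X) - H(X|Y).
0.1892 bits

I(X;Y) = H(X) - H(X|Y)

Marginal of X (row sums):
  P(X=0) = 2/17 + 11/34 = 15/34
  P(X=1) = 4/17 + 3/34 = 11/34
  P(X=2) = 1/34 + 7/34 = 4/17
H(X) = -[(15/34)·log₂(15/34) + (11/34)·log₂(11/34) + (4/17)·log₂(4/17)]
  = 0.5208 + 0.5267 + 0.4912 = 1.5387 bits

Marginal of Y (column sums):
  P(Y=0) = 2/17 + 4/17 + 1/34 = 13/34
  P(Y=1) = 11/34 + 3/34 + 7/34 = 21/34
H(X|Y) = Σ_y P(y)·H(X|Y=y):
  Y=0: P(Y=0) = 13/34, P(X|Y=0) = (4/13, 8/13, 1/13) → H(X|Y=0) = 1.2389
  Y=1: P(Y=1) = 21/34, P(X|Y=1) = (11/21, 1/7, 1/3) → H(X|Y=1) = 1.4180
H(X|Y) = (13/34)·1.2389 + (21/34)·1.4180 = 1.3495 bits

I(X;Y) = H(X) - H(X|Y) = 1.5387 - 1.3495 = 0.1892 bits

Cross-check via I(X;Y) = H(X) + H(Y) - H(X,Y): computing H(Y) from the column sums and H(X,Y) from the 6 cells in the same way gives H(Y) = 0.9597 bits and H(X,Y) = 2.3092 bits, so
I(X;Y) = 1.5387 + 0.9597 - 2.3092 = 0.1892 bits ✓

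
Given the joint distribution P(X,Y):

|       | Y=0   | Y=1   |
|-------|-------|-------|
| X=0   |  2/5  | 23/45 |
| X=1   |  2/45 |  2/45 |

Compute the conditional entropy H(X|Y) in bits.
0.4319 bits

H(X|Y) = H(X,Y) - H(Y)

H(X,Y) = -Σ_{x,y} P(x,y) log₂ P(x,y). Per-cell terms -P(x,y)·log₂P(x,y):
  X=0: 0.52877, 0.49490
  X=1: 0.19964, 0.19964
Sum of the 4 terms: H(X,Y) = 1.42295 bits

Marginal of Y (column sums):
  P(Y=0) = 2/5 + 2/45 = 4/9
  P(Y=1) = 23/45 + 2/45 = 5/9
H(Y) = -[(4/9)·log₂(4/9) + (5/9)·log₂(5/9)]
  = 0.51997 + 0.47111 = 0.99108 bits

H(X|Y) = H(X,Y) - H(Y) = 1.42295 - 0.99108 = 0.4319 bits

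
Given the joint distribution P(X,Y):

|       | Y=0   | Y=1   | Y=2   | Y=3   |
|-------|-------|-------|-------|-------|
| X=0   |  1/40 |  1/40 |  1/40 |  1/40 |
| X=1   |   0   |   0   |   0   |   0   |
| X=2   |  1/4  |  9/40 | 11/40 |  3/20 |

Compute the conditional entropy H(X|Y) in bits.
0.4658 bits

H(X|Y) = H(X,Y) - H(Y)

H(X,Y) = -Σ_{x,y} P(x,y) log₂ P(x,y). Per-cell terms -P(x,y)·log₂P(x,y):
  X=0: 0.13305, 0.13305, 0.13305, 0.13305
  X=1: 0.00000, 0.00000, 0.00000, 0.00000
  X=2: 0.50000, 0.48420, 0.51219, 0.41054
  (cells with P = 0 contribute 0)
Sum of the 12 terms: H(X,Y) = 2.4391 bits

Marginal of Y (column sums):
  P(Y=0) = 1/40 + 0 + 1/4 = 11/40
  P(Y=1) = 1/40 + 0 + 9/40 = 1/4
  P(Y=2) = 1/40 + 0 + 11/40 = 3/10
  P(Y=3) = 1/40 + 0 + 3/20 = 7/40
H(Y) = -[(11/40)·log₂(11/40) + (1/4)·log₂(1/4) + (3/10)·log₂(3/10) + (7/40)·log₂(7/40)]
  = 0.51219 + 0.50000 + 0.52109 + 0.44005 = 1.9733 bits

H(X|Y) = H(X,Y) - H(Y) = 2.4391 - 1.9733 = 0.4658 bits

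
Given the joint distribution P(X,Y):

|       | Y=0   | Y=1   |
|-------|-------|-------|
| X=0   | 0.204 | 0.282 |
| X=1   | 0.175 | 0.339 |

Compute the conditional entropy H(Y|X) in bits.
0.9525 bits

H(Y|X) = H(X,Y) - H(X)

H(X,Y) = -Σ_{x,y} P(x,y) log₂ P(x,y). Per-cell terms -P(x,y)·log₂P(x,y):
  X=0: 0.467845, 0.514998
  X=1: 0.440050, 0.529058
Sum of the 4 terms: H(X,Y) = 1.95195 bits

Marginal of X (row sums):
  P(X=0) = 0.204 + 0.282 = 0.486
  P(X=1) = 0.175 + 0.339 = 0.514
H(X) = -[0.486·log₂(0.486) + 0.514·log₂(0.514)]
  = 0.505912 + 0.493522 = 0.99943 bits

H(Y|X) = H(X,Y) - H(X) = 1.95195 - 0.99943 = 0.9525 bits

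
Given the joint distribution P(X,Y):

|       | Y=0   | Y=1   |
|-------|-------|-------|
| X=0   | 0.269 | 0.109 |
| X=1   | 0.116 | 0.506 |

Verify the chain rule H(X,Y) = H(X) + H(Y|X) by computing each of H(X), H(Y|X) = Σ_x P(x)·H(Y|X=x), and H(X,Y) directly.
H(X) = 0.9566 bits, H(Y|X) = 0.7593 bits, H(X,Y) = 1.7159 bits

Marginal of X (row sums):
  P(X=0) = 0.269 + 0.109 = 0.378
  P(X=1) = 0.116 + 0.506 = 0.622
H(X) = -[0.378·log₂(0.378) + 0.622·log₂(0.622)]
  = 0.5305 + 0.4261 = 0.9566 bits

H(Y|X) = Σ_x P(x)·H(Y|X=x):
  X=0: P(X=0) = 0.378, P(Y|X=0) = (269/378, 109/378) → H(Y|X=0) = 0.8666
  X=1: P(X=1) = 0.622, P(Y|X=1) = (58/311, 253/311) → H(Y|X=1) = 0.6941
H(Y|X) = 0.378·0.8666 + 0.622·0.6941 = 0.7593 bits

H(X,Y) = -Σ_{x,y} P(x,y) log₂ P(x,y). Per-cell terms -P(x,y)·log₂P(x,y):
  X=0: 0.5096, 0.3485
  X=1: 0.3605, 0.4973
Sum of the 4 terms: H(X,Y) = 1.7159 bits

Chain rule check:
  H(X) + H(Y|X) = 0.9566 + 0.7593 = 1.7159 bits
  H(X,Y) = 1.7159 bits
✓ Chain rule verified.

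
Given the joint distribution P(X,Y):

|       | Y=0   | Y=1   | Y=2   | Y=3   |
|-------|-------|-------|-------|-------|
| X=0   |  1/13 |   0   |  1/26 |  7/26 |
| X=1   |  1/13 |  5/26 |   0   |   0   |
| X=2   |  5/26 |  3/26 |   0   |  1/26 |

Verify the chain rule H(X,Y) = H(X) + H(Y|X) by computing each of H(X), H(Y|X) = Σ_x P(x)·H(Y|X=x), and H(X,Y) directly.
H(X) = 1.5697 bits, H(Y|X) = 1.1452 bits, H(X,Y) = 2.7148 bits

Marginal of X (row sums):
  P(X=0) = 1/13 + 0 + 1/26 + 7/26 = 5/13
  P(X=1) = 1/13 + 5/26 + 0 + 0 = 7/26
  P(X=2) = 5/26 + 3/26 + 0 + 1/26 = 9/26
H(X) = -[(5/13)·log₂(5/13) + (7/26)·log₂(7/26) + (9/26)·log₂(9/26)]
  = 0.5302 + 0.5097 + 0.5298 = 1.5697 bits

H(Y|X) = Σ_x P(x)·H(Y|X=x):
  X=0: P(X=0) = 5/13, P(Y|X=0) = (1/5, 0, 1/10, 7/10) → H(Y|X=0) = 1.1568
  X=1: P(X=1) = 7/26, P(Y|X=1) = (2/7, 5/7, 0, 0) → H(Y|X=1) = 0.8631
  X=2: P(X=2) = 9/26, P(Y|X=2) = (5/9, 1/3, 0, 1/9) → H(Y|X=2) = 1.3516
H(Y|X) = (5/13)·1.1568 + (7/26)·0.8631 + (9/26)·1.3516 = 1.1452 bits

H(X,Y) = -Σ_{x,y} P(x,y) log₂ P(x,y). Per-cell terms -P(x,y)·log₂P(x,y):
  X=0: 0.2846, 0.0000, 0.1808, 0.5097
  X=1: 0.2846, 0.4574, 0.0000, 0.0000
  X=2: 0.4574, 0.3595, 0.0000, 0.1808
  (cells with P = 0 contribute 0)
Sum of the 12 terms: H(X,Y) = 2.7148 bits

Chain rule check:
  H(X) + H(Y|X) = 1.5697 + 1.1452 = 2.7149 bits
  H(X,Y) = 2.7148 bits
✓ Chain rule verified (Δ = 0.0001 is 4-dp rounding noise: each of the three values was rounded independently).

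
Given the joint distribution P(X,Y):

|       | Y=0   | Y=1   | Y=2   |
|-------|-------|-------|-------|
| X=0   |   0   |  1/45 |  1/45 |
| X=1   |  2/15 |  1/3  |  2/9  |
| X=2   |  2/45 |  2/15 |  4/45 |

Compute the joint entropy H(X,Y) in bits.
2.5398 bits

H(X,Y) = -Σ_{x,y} P(x,y) log₂ P(x,y). Per-cell terms -P(x,y)·log₂P(x,y):
  X=0: 0.00000, 0.12204, 0.12204
  X=1: 0.38759, 0.52832, 0.48221
  X=2: 0.19964, 0.38759, 0.31039
  (cells with P = 0 contribute 0)
Sum of the 9 terms: H(X,Y) = 2.5398 bits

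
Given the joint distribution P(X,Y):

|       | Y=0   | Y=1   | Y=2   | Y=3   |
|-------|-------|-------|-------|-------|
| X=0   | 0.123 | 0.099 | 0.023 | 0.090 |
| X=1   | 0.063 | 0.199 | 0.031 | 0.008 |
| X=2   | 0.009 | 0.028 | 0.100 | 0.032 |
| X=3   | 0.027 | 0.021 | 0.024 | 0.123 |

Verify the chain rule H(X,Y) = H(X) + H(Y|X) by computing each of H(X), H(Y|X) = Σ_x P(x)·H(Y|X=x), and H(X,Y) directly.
H(X) = 1.9433 bits, H(Y|X) = 1.5780 bits, H(X,Y) = 3.5213 bits

Marginal of X (row sums):
  P(X=0) = 0.123 + 0.099 + 0.023 + 0.090 = 0.335
  P(X=1) = 0.063 + 0.199 + 0.031 + 0.008 = 0.301
  P(X=2) = 0.009 + 0.028 + 0.100 + 0.032 = 0.169
  P(X=3) = 0.027 + 0.021 + 0.024 + 0.123 = 0.195
H(X) = -[0.335·log₂(0.335) + 0.301·log₂(0.301) + 0.169·log₂(0.169) + 0.195·log₂(0.195)]
  = 0.52855 + 0.52138 + 0.43347 + 0.45990 = 1.9433 bits

H(Y|X) = Σ_x P(x)·H(Y|X=x):
  X=0: P(X=0) = 0.335, P(Y|X=0) = (123/335, 99/335, 23/335, 18/67) → H(Y|X=0) = 1.82520
  X=1: P(X=1) = 0.301, P(Y|X=1) = (9/43, 199/301, 31/301, 8/301) → H(Y|X=1) = 1.34380
  X=2: P(X=2) = 0.169, P(Y|X=2) = (9/169, 28/169, 100/169, 32/169) → H(Y|X=2) = 1.55756
  X=3: P(X=3) = 0.195, P(Y|X=3) = (9/65, 7/65, 8/65, 41/65) → H(Y|X=3) = 1.53251
H(Y|X) = 0.335·1.82520 + 0.301·1.34380 + 0.169·1.55756 + 0.195·1.53251 = 1.5780 bits

H(X,Y) = -Σ_{x,y} P(x,y) log₂ P(x,y). Per-cell terms -P(x,y)·log₂P(x,y):
  X=0: 0.37186, 0.33031, 0.12517, 0.31265
  X=1: 0.25128, 0.46350, 0.15536, 0.05573
  X=2: 0.06116, 0.14444, 0.33219, 0.15891
  X=3: 0.14069, 0.11704, 0.12914, 0.37186
Sum of the 16 terms: H(X,Y) = 3.5213 bits

Chain rule check:
  H(X) + H(Y|X) = 1.9433 + 1.5780 = 3.5213 bits
  H(X,Y) = 3.5213 bits
✓ Chain rule verified.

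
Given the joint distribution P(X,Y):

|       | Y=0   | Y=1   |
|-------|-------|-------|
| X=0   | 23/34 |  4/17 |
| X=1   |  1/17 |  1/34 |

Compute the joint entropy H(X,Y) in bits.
1.2627 bits

H(X,Y) = -Σ_{x,y} P(x,y) log₂ P(x,y). Per-cell terms -P(x,y)·log₂P(x,y):
  X=0: 0.3815, 0.4912
  X=1: 0.2404, 0.1496
Sum of the 4 terms: H(X,Y) = 1.2627 bits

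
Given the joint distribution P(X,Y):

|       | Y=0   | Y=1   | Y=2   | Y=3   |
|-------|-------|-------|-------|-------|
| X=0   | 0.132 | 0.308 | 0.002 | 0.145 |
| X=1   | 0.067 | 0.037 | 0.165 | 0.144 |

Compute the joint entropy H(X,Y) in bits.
2.5996 bits

H(X,Y) = -Σ_{x,y} P(x,y) log₂ P(x,y). Per-cell terms -P(x,y)·log₂P(x,y):
  X=0: 0.3856, 0.5233, 0.0179, 0.4040
  X=1: 0.2613, 0.1760, 0.4289, 0.4026
Sum of the 8 terms: H(X,Y) = 2.5996 bits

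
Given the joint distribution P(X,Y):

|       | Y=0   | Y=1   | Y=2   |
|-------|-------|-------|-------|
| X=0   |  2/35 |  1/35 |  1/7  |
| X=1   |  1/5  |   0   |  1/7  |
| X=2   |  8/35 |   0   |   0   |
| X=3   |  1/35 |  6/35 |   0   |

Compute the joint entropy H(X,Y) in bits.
2.7184 bits

H(X,Y) = -Σ_{x,y} P(x,y) log₂ P(x,y). Per-cell terms -P(x,y)·log₂P(x,y):
  X=0: 0.23596, 0.14655, 0.40105
  X=1: 0.46439, 0.00000, 0.40105
  X=2: 0.48669, 0.00000, 0.00000
  X=3: 0.14655, 0.43617, 0.00000
  (cells with P = 0 contribute 0)
Sum of the 12 terms: H(X,Y) = 2.7184 bits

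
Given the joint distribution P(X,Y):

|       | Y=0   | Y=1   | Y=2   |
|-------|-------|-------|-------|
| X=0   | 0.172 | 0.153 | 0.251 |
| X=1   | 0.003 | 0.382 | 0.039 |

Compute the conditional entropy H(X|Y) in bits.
0.6490 bits

H(X|Y) = H(X,Y) - H(Y)

H(X,Y) = -Σ_{x,y} P(x,y) log₂ P(x,y). Per-cell terms -P(x,y)·log₂P(x,y):
  X=0: 0.4367974, 0.4143847, 0.5005544
  X=1: 0.0251425, 0.5303518, 0.1825349
Sum of the 6 terms: H(X,Y) = 2.089766 bits

Marginal of Y (column sums):
  P(Y=0) = 0.172 + 0.003 = 0.175
  P(Y=1) = 0.153 + 0.382 = 0.535
  P(Y=2) = 0.251 + 0.039 = 0.290
H(Y) = -[0.175·log₂(0.175) + 0.535·log₂(0.535) + 0.290·log₂(0.290)]
  = 0.4400503 + 0.4827782 + 0.5179038 = 1.440732 bits

H(X|Y) = H(X,Y) - H(Y) = 2.089766 - 1.440732 = 0.6490 bits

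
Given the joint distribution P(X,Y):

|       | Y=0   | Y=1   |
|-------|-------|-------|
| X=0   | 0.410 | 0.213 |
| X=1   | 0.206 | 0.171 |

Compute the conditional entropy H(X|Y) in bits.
0.9470 bits

H(X|Y) = H(X,Y) - H(Y)

H(X,Y) = -Σ_{x,y} P(x,y) log₂ P(x,y). Per-cell terms -P(x,y)·log₂P(x,y):
  X=0: 0.5274, 0.4752
  X=1: 0.4695, 0.4357
Sum of the 4 terms: H(X,Y) = 1.9078 bits

Marginal of Y (column sums):
  P(Y=0) = 0.410 + 0.206 = 0.616
  P(Y=1) = 0.213 + 0.171 = 0.384
H(Y) = -[0.616·log₂(0.616) + 0.384·log₂(0.384)]
  = 0.4306 + 0.5302 = 0.9608 bits

H(X|Y) = H(X,Y) - H(Y) = 1.9078 - 0.9608 = 0.9470 bits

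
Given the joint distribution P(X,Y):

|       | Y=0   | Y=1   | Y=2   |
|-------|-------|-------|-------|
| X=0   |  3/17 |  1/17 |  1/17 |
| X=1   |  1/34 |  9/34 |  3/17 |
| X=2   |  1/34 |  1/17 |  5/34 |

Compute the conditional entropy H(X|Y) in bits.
1.2663 bits

H(X|Y) = H(X,Y) - H(Y)

H(X,Y) = -Σ_{x,y} P(x,y) log₂ P(x,y). Per-cell terms -P(x,y)·log₂P(x,y):
  X=0: 0.44162, 0.24044, 0.24044
  X=1: 0.14963, 0.50758, 0.44162
  X=2: 0.14963, 0.24044, 0.40670
Sum of the 9 terms: H(X,Y) = 2.8181 bits

Marginal of Y (column sums):
  P(Y=0) = 3/17 + 1/34 + 1/34 = 4/17
  P(Y=1) = 1/17 + 9/34 + 1/17 = 13/34
  P(Y=2) = 1/17 + 3/17 + 5/34 = 13/34
H(Y) = -[(4/17)·log₂(4/17) + (13/34)·log₂(13/34) + (13/34)·log₂(13/34)]
  = 0.49117 + 0.53033 + 0.53033 = 1.5518 bits

H(X|Y) = H(X,Y) - H(Y) = 2.8181 - 1.5518 = 1.2663 bits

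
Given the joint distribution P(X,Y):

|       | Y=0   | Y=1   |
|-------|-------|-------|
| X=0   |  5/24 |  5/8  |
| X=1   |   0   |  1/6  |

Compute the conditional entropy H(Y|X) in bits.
0.6761 bits

H(Y|X) = H(X,Y) - H(X)

H(X,Y) = -Σ_{x,y} P(x,y) log₂ P(x,y). Per-cell terms -P(x,y)·log₂P(x,y):
  X=0: 0.4715, 0.4238
  X=1: 0.0000, 0.4308
  (cells with P = 0 contribute 0)
Sum of the 4 terms: H(X,Y) = 1.3261 bits

Marginal of X (row sums):
  P(X=0) = 5/24 + 5/8 = 5/6
  P(X=1) = 0 + 1/6 = 1/6
H(X) = -[(5/6)·log₂(5/6) + (1/6)·log₂(1/6)]
  = 0.2192 + 0.4308 = 0.6500 bits

H(Y|X) = H(X,Y) - H(X) = 1.3261 - 0.6500 = 0.6761 bits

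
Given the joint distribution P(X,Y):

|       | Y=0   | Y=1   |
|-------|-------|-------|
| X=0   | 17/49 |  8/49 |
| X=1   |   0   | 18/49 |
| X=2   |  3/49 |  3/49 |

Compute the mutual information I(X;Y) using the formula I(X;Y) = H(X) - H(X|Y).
0.3917 bits

I(X;Y) = H(X) - H(X|Y)

Marginal of X (row sums):
  P(X=0) = 17/49 + 8/49 = 25/49
  P(X=1) = 0 + 18/49 = 18/49
  P(X=2) = 3/49 + 3/49 = 6/49
H(X) = -[(25/49)·log₂(25/49) + (18/49)·log₂(18/49) + (6/49)·log₂(6/49)]
  = 0.49533 + 0.53074 + 0.37099 = 1.3971 bits

Marginal of Y (column sums):
  P(Y=0) = 17/49 + 0 + 3/49 = 20/49
  P(Y=1) = 8/49 + 18/49 + 3/49 = 29/49
H(X|Y) = Σ_y P(y)·H(X|Y=y):
  Y=0: P(Y=0) = 20/49, P(X|Y=0) = (17/20, 0, 3/20) → H(X|Y=0) = 0.60984
  Y=1: P(Y=1) = 29/49, P(X|Y=1) = (8/29, 18/29, 3/29) → H(X|Y=1) = 1.27820
H(X|Y) = (20/49)·0.60984 + (29/49)·1.27820 = 1.0054 bits

I(X;Y) = H(X) - H(X|Y) = 1.3971 - 1.0054 = 0.3917 bits

Cross-check via I(X;Y) = H(X) + H(Y) - H(X,Y): computing H(Y) from the column sums and H(X,Y) from the 6 cells in the same way gives H(Y) = 0.9755 bits and H(X,Y) = 1.9809 bits, so
I(X;Y) = 1.3971 + 0.9755 - 1.9809 = 0.3917 bits ✓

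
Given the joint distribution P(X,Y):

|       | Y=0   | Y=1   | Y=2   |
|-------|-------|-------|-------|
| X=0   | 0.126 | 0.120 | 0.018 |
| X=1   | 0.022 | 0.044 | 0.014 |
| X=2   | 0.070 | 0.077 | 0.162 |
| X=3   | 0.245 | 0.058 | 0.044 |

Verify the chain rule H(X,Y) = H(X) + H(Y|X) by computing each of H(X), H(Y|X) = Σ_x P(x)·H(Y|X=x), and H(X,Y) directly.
H(X) = 1.8522 bits, H(Y|X) = 1.3139 bits, H(X,Y) = 3.1660 bits

Marginal of X (row sums):
  P(X=0) = 0.126 + 0.120 + 0.018 = 0.264
  P(X=1) = 0.022 + 0.044 + 0.014 = 0.080
  P(X=2) = 0.070 + 0.077 + 0.162 = 0.309
  P(X=3) = 0.245 + 0.058 + 0.044 = 0.347
H(X) = -[0.264·log₂(0.264) + 0.080·log₂(0.080) + 0.309·log₂(0.309) + 0.347·log₂(0.347)]
  = 0.50725 + 0.29151 + 0.52355 + 0.52987 = 1.8522 bits

H(Y|X) = Σ_x P(x)·H(Y|X=x):
  X=0: P(X=0) = 0.264, P(Y|X=0) = (21/44, 5/11, 3/44) → H(Y|X=0) = 1.29052
  X=1: P(X=1) = 0.080, P(Y|X=1) = (11/40, 11/20, 7/40) → H(Y|X=1) = 1.42661
  X=2: P(X=2) = 0.309, P(Y|X=2) = (70/309, 77/309, 54/103) → H(Y|X=2) = 1.47325
  X=3: P(X=3) = 0.347, P(Y|X=3) = (245/347, 58/347, 44/347) → H(Y|X=3) = 1.16371
H(Y|X) = 0.264·1.29052 + 0.080·1.42661 + 0.309·1.47325 + 0.347·1.16371 = 1.3139 bits

H(X,Y) = -Σ_{x,y} P(x,y) log₂ P(x,y). Per-cell terms -P(x,y)·log₂P(x,y):
  X=0: 0.37655, 0.36707, 0.10433
  X=1: 0.12114, 0.19828, 0.08622
  X=2: 0.26856, 0.28482, 0.42540
  X=3: 0.49714, 0.23825, 0.19828
Sum of the 12 terms: H(X,Y) = 3.1660 bits

Chain rule check:
  H(X) + H(Y|X) = 1.8522 + 1.3139 = 3.1661 bits
  H(X,Y) = 3.1660 bits
✓ Chain rule verified (Δ = 0.0001 is 4-dp rounding noise: each of the three values was rounded independently).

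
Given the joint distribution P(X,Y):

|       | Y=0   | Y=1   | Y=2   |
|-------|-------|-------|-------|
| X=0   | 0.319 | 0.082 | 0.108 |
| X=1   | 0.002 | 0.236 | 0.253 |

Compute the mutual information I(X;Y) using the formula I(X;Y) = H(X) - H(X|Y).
0.4026 bits

I(X;Y) = H(X) - H(X|Y)

Marginal of X (row sums):
  P(X=0) = 0.319 + 0.082 + 0.108 = 0.509
  P(X=1) = 0.002 + 0.236 + 0.253 = 0.491
H(X) = -[0.509·log₂(0.509) + 0.491·log₂(0.491)]
  = 0.4959 + 0.5039 = 0.9998 bits

Marginal of Y (column sums):
  P(Y=0) = 0.319 + 0.002 = 0.321
  P(Y=1) = 0.082 + 0.236 = 0.318
  P(Y=2) = 0.108 + 0.253 = 0.361
H(X|Y) = Σ_y P(y)·H(X|Y=y):
  Y=0: P(Y=0) = 0.321, P(X|Y=0) = (319/321, 2/321) → H(X|Y=0) = 0.0546
  Y=1: P(Y=1) = 0.318, P(X|Y=1) = (41/159, 118/159) → H(X|Y=1) = 0.8235
  Y=2: P(Y=2) = 0.361, P(X|Y=2) = (108/361, 253/361) → H(X|Y=2) = 0.8803
H(X|Y) = 0.321·0.0546 + 0.318·0.8235 + 0.361·0.8803 = 0.5972 bits

I(X;Y) = H(X) - H(X|Y) = 0.9998 - 0.5972 = 0.4026 bits

Cross-check via I(X;Y) = H(X) + H(Y) - H(X,Y): computing H(Y) from the column sums and H(X,Y) from the 6 cells in the same way gives H(Y) = 1.5825 bits and H(X,Y) = 2.1797 bits, so
I(X;Y) = 0.9998 + 1.5825 - 2.1797 = 0.4026 bits ✓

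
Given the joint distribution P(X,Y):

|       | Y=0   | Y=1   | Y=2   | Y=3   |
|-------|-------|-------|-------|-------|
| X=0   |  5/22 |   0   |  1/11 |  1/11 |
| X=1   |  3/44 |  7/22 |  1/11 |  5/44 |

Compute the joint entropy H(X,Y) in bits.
2.5756 bits

H(X,Y) = -Σ_{x,y} P(x,y) log₂ P(x,y). Per-cell terms -P(x,y)·log₂P(x,y):
  X=0: 0.48580, 0.00000, 0.31449, 0.31449
  X=1: 0.26417, 0.52566, 0.31449, 0.35653
  (cells with P = 0 contribute 0)
Sum of the 8 terms: H(X,Y) = 2.5756 bits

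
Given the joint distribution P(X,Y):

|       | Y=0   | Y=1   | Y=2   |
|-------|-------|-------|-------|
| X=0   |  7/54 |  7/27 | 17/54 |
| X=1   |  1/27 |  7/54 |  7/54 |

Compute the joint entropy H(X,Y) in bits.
2.3522 bits

H(X,Y) = -Σ_{x,y} P(x,y) log₂ P(x,y). Per-cell terms -P(x,y)·log₂P(x,y):
  X=0: 0.3821, 0.5049, 0.5249
  X=1: 0.1761, 0.3821, 0.3821
Sum of the 6 terms: H(X,Y) = 2.3522 bits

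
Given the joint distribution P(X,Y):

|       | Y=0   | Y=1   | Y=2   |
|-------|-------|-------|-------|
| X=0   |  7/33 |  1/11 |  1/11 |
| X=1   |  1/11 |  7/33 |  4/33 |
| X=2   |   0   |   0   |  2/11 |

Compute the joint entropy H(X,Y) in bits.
2.7087 bits

H(X,Y) = -Σ_{x,y} P(x,y) log₂ P(x,y). Per-cell terms -P(x,y)·log₂P(x,y):
  X=0: 0.4745, 0.3145, 0.3145
  X=1: 0.3145, 0.4745, 0.3690
  X=2: 0.0000, 0.0000, 0.4472
  (cells with P = 0 contribute 0)
Sum of the 9 terms: H(X,Y) = 2.7087 bits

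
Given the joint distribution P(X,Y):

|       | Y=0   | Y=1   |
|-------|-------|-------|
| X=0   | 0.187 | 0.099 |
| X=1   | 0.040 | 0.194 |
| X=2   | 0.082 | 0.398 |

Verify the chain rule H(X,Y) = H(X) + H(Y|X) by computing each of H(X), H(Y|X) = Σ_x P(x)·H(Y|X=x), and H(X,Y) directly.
H(X) = 1.5151 bits, H(Y|X) = 0.7372 bits, H(X,Y) = 2.2523 bits

Marginal of X (row sums):
  P(X=0) = 0.187 + 0.099 = 0.286
  P(X=1) = 0.040 + 0.194 = 0.234
  P(X=2) = 0.082 + 0.398 = 0.480
H(X) = -[0.286·log₂(0.286) + 0.234·log₂(0.234) + 0.480·log₂(0.480)]
  = 0.5165 + 0.4903 + 0.5083 = 1.5151 bits

H(Y|X) = Σ_x P(x)·H(Y|X=x):
  X=0: P(X=0) = 0.286, P(Y|X=0) = (17/26, 9/26) → H(Y|X=0) = 0.9306
  X=1: P(X=1) = 0.234, P(Y|X=1) = (20/117, 97/117) → H(Y|X=1) = 0.6599
  X=2: P(X=2) = 0.480, P(Y|X=2) = (41/240, 199/240) → H(Y|X=2) = 0.6596
H(Y|X) = 0.286·0.9306 + 0.234·0.6599 + 0.480·0.6596 = 0.7372 bits

H(X,Y) = -Σ_{x,y} P(x,y) log₂ P(x,y). Per-cell terms -P(x,y)·log₂P(x,y):
  X=0: 0.4523, 0.3303
  X=1: 0.1858, 0.4590
  X=2: 0.2959, 0.5290
Sum of the 6 terms: H(X,Y) = 2.2523 bits

Chain rule check:
  H(X) + H(Y|X) = 1.5151 + 0.7372 = 2.2523 bits
  H(X,Y) = 2.2523 bits
✓ Chain rule verified.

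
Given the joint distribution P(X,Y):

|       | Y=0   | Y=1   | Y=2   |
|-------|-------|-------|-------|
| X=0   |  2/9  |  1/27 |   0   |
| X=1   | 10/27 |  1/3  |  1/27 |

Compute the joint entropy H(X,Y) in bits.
1.8935 bits

H(X,Y) = -Σ_{x,y} P(x,y) log₂ P(x,y). Per-cell terms -P(x,y)·log₂P(x,y):
  X=0: 0.48221, 0.17611, 0.00000
  X=1: 0.53073, 0.52832, 0.17611
  (cells with P = 0 contribute 0)
Sum of the 6 terms: H(X,Y) = 1.8935 bits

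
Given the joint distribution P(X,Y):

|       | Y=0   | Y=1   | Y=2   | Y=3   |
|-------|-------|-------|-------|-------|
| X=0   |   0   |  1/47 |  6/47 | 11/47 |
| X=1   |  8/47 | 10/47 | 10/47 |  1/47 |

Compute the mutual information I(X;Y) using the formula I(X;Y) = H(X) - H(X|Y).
0.4267 bits

I(X;Y) = H(X) - H(X|Y)

Marginal of X (row sums):
  P(X=0) = 0 + 1/47 + 6/47 + 11/47 = 18/47
  P(X=1) = 8/47 + 10/47 + 10/47 + 1/47 = 29/47
H(X) = -[(18/47)·log₂(18/47) + (29/47)·log₂(29/47)]
  = 0.5303 + 0.4298 = 0.9601 bits

Marginal of Y (column sums):
  P(Y=0) = 0 + 8/47 = 8/47
  P(Y=1) = 1/47 + 10/47 = 11/47
  P(Y=2) = 6/47 + 10/47 = 16/47
  P(Y=3) = 11/47 + 1/47 = 12/47
H(X|Y) = Σ_y P(y)·H(X|Y=y):
  Y=0: P(Y=0) = 8/47, P(X|Y=0) = (0, 1) → H(X|Y=0) = 0.0000
  Y=1: P(Y=1) = 11/47, P(X|Y=1) = (1/11, 10/11) → H(X|Y=1) = 0.4395
  Y=2: P(Y=2) = 16/47, P(X|Y=2) = (3/8, 5/8) → H(X|Y=2) = 0.9544
  Y=3: P(Y=3) = 12/47, P(X|Y=3) = (11/12, 1/12) → H(X|Y=3) = 0.4138
H(X|Y) = (8/47)·0.0000 + (11/47)·0.4395 + (16/47)·0.9544 + (12/47)·0.4138 = 0.5334 bits

I(X;Y) = H(X) - H(X|Y) = 0.9601 - 0.5334 = 0.4267 bits

Cross-check via I(X;Y) = H(X) + H(Y) - H(X,Y): computing H(Y) from the column sums and H(X,Y) from the 8 cells in the same way gives H(Y) = 1.9573 bits and H(X,Y) = 2.4907 bits, so
I(X;Y) = 0.9601 + 1.9573 - 2.4907 = 0.4267 bits ✓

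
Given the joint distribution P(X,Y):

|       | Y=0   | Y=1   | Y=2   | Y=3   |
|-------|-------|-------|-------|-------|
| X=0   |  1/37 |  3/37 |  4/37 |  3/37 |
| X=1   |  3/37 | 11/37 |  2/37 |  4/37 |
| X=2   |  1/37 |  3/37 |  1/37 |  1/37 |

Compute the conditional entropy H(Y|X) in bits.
1.7548 bits

H(Y|X) = H(X,Y) - H(X)

H(X,Y) = -Σ_{x,y} P(x,y) log₂ P(x,y). Per-cell terms -P(x,y)·log₂P(x,y):
  X=0: 0.140796, 0.293878, 0.346968, 0.293878
  X=1: 0.293878, 0.520277, 0.227538, 0.346968
  X=2: 0.140796, 0.293878, 0.140796, 0.140796
Sum of the 12 terms: H(X,Y) = 3.18045 bits

Marginal of X (row sums):
  P(X=0) = 1/37 + 3/37 + 4/37 + 3/37 = 11/37
  P(X=1) = 3/37 + 11/37 + 2/37 + 4/37 = 20/37
  P(X=2) = 1/37 + 3/37 + 1/37 + 1/37 = 6/37
H(X) = -[(11/37)·log₂(11/37) + (20/37)·log₂(20/37) + (6/37)·log₂(6/37)]
  = 0.520277 + 0.479743 + 0.425593 = 1.42561 bits

H(Y|X) = H(X,Y) - H(X) = 3.18045 - 1.42561 = 1.7548 bits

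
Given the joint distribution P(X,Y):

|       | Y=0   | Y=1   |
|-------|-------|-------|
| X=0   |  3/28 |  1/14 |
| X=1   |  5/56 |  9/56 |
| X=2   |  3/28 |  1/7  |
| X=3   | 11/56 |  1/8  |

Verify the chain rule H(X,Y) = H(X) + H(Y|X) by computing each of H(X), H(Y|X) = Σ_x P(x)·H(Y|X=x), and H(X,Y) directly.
H(X) = 1.9701 bits, H(Y|X) = 0.9646 bits, H(X,Y) = 2.9348 bits

Marginal of X (row sums):
  P(X=0) = 3/28 + 1/14 = 5/28
  P(X=1) = 5/56 + 9/56 = 1/4
  P(X=2) = 3/28 + 1/7 = 1/4
  P(X=3) = 11/56 + 1/8 = 9/28
H(X) = -[(5/28)·log₂(5/28) + (1/4)·log₂(1/4) + (1/4)·log₂(1/4) + (9/28)·log₂(9/28)]
  = 0.443826 + 0.500000 + 0.500000 + 0.526317 = 1.9701 bits

H(Y|X) = Σ_x P(x)·H(Y|X=x):
  X=0: P(X=0) = 5/28, P(Y|X=0) = (3/5, 2/5) → H(Y|X=0) = 0.970951
  X=1: P(X=1) = 1/4, P(Y|X=1) = (5/14, 9/14) → H(Y|X=1) = 0.940286
  X=2: P(X=2) = 1/4, P(Y|X=2) = (3/7, 4/7) → H(Y|X=2) = 0.985228
  X=3: P(X=3) = 9/28, P(Y|X=3) = (11/18, 7/18) → H(Y|X=3) = 0.964079
H(Y|X) = (5/28)·0.970951 + (1/4)·0.940286 + (1/4)·0.985228 + (9/28)·0.964079 = 0.9646 bits

H(X,Y) = -Σ_{x,y} P(x,y) log₂ P(x,y). Per-cell terms -P(x,y)·log₂P(x,y):
  X=0: 0.345256, 0.271954
  X=1: 0.311199, 0.423873
  X=2: 0.345256, 0.401051
  X=3: 0.461199, 0.375000
Sum of the 8 terms: H(X,Y) = 2.9348 bits

Chain rule check:
  H(X) + H(Y|X) = 1.9701 + 0.9646 = 2.9347 bits
  H(X,Y) = 2.9348 bits
✓ Chain rule verified (Δ = 0.0001 is 4-dp rounding noise: each of the three values was rounded independently).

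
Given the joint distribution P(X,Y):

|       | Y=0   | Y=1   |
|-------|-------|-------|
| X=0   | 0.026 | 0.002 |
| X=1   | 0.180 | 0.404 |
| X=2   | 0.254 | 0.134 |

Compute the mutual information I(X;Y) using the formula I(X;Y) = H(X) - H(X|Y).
0.1038 bits

I(X;Y) = H(X) - H(X|Y)

Marginal of X (row sums):
  P(X=0) = 0.026 + 0.002 = 0.028
  P(X=1) = 0.180 + 0.404 = 0.584
  P(X=2) = 0.254 + 0.134 = 0.388
H(X) = -[0.028·log₂(0.028) + 0.584·log₂(0.584) + 0.388·log₂(0.388)]
  = 0.144436 + 0.453160 + 0.529958 = 1.12755 bits

Marginal of Y (column sums):
  P(Y=0) = 0.026 + 0.180 + 0.254 = 0.460
  P(Y=1) = 0.002 + 0.404 + 0.134 = 0.540
H(X|Y) = Σ_y P(y)·H(X|Y=y):
  Y=0: P(Y=0) = 0.460, P(X|Y=0) = (13/230, 9/23, 127/230) → H(X|Y=0) = 1.237075
  Y=1: P(Y=1) = 0.540, P(X|Y=1) = (1/270, 101/135, 67/270) → H(X|Y=1) = 0.842050
H(X|Y) = 0.460·1.237075 + 0.540·0.842050 = 1.02376 bits

I(X;Y) = H(X) - H(X|Y) = 1.12755 - 1.02376 = 0.1038 bits

Cross-check via I(X;Y) = H(X) + H(Y) - H(X,Y): computing H(Y) from the column sums and H(X,Y) from the 6 cells in the same way gives H(Y) = 0.99538 bits and H(X,Y) = 2.01914 bits, so
I(X;Y) = 1.12755 + 0.99538 - 2.01914 = 0.1038 bits ✓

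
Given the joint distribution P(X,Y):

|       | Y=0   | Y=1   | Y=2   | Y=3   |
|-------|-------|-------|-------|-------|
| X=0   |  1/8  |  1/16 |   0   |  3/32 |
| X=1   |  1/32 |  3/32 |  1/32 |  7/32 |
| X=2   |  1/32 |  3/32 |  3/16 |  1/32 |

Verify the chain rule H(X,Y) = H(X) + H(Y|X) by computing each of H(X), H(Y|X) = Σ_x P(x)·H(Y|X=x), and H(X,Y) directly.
H(X) = 1.5749 bits, H(Y|X) = 1.5680 bits, H(X,Y) = 3.1429 bits

Marginal of X (row sums):
  P(X=0) = 1/8 + 1/16 + 0 + 3/32 = 9/32
  P(X=1) = 1/32 + 3/32 + 1/32 + 7/32 = 3/8
  P(X=2) = 1/32 + 3/32 + 3/16 + 1/32 = 11/32
H(X) = -[(9/32)·log₂(9/32) + (3/8)·log₂(3/8) + (11/32)·log₂(11/32)]
  = 0.51471 + 0.53064 + 0.52957 = 1.5749 bits

H(Y|X) = Σ_x P(x)·H(Y|X=x):
  X=0: P(X=0) = 9/32, P(Y|X=0) = (4/9, 2/9, 0, 1/3) → H(Y|X=0) = 1.53049
  X=1: P(X=1) = 3/8, P(Y|X=1) = (1/12, 1/4, 1/12, 7/12) → H(Y|X=1) = 1.55110
  X=2: P(X=2) = 11/32, P(Y|X=2) = (1/11, 3/11, 6/11, 1/11) → H(Y|X=2) = 1.61719
H(Y|X) = (9/32)·1.53049 + (3/8)·1.55110 + (11/32)·1.61719 = 1.5680 bits

H(X,Y) = -Σ_{x,y} P(x,y) log₂ P(x,y). Per-cell terms -P(x,y)·log₂P(x,y):
  X=0: 0.37500, 0.25000, 0.00000, 0.32016
  X=1: 0.15625, 0.32016, 0.15625, 0.47964
  X=2: 0.15625, 0.32016, 0.45282, 0.15625
  (cells with P = 0 contribute 0)
Sum of the 12 terms: H(X,Y) = 3.1429 bits

Chain rule check:
  H(X) + H(Y|X) = 1.5749 + 1.5680 = 3.1429 bits
  H(X,Y) = 3.1429 bits
✓ Chain rule verified.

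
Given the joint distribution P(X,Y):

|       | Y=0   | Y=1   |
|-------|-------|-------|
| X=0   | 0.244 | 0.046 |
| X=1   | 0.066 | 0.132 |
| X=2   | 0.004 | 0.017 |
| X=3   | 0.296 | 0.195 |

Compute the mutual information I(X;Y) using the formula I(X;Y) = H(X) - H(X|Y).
0.1093 bits

I(X;Y) = H(X) - H(X|Y)

Marginal of X (row sums):
  P(X=0) = 0.244 + 0.046 = 0.290
  P(X=1) = 0.066 + 0.132 = 0.198
  P(X=2) = 0.004 + 0.017 = 0.021
  P(X=3) = 0.296 + 0.195 = 0.491
H(X) = -[0.290·log₂(0.290) + 0.198·log₂(0.198) + 0.021·log₂(0.021) + 0.491·log₂(0.491)]
  = 0.5179 + 0.4626 + 0.1170 + 0.5039 = 1.6014 bits

Marginal of Y (column sums):
  P(Y=0) = 0.244 + 0.066 + 0.004 + 0.296 = 0.610
  P(Y=1) = 0.046 + 0.132 + 0.017 + 0.195 = 0.390
H(X|Y) = Σ_y P(y)·H(X|Y=y):
  Y=0: P(Y=0) = 0.610, P(X|Y=0) = (2/5, 33/305, 2/305, 148/305) → H(X|Y=0) = 1.4297
  Y=1: P(Y=1) = 0.390, P(X|Y=1) = (23/195, 22/65, 17/390, 1/2) → H(X|Y=1) = 1.5897
H(X|Y) = 0.610·1.4297 + 0.390·1.5897 = 1.4921 bits

I(X;Y) = H(X) - H(X|Y) = 1.6014 - 1.4921 = 0.1093 bits

Cross-check via I(X;Y) = H(X) + H(Y) - H(X,Y): computing H(Y) from the column sums and H(X,Y) from the 8 cells in the same way gives H(Y) = 0.9648 bits and H(X,Y) = 2.4569 bits, so
I(X;Y) = 1.6014 + 0.9648 - 2.4569 = 0.1093 bits ✓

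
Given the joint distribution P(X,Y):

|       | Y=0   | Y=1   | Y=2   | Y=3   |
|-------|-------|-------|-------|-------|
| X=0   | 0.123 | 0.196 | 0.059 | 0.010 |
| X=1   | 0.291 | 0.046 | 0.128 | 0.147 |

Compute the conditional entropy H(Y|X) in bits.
1.6853 bits

H(Y|X) = H(X,Y) - H(X)

H(X,Y) = -Σ_{x,y} P(x,y) log₂ P(x,y). Per-cell terms -P(x,y)·log₂P(x,y):
  X=0: 0.37186, 0.46081, 0.24091, 0.06644
  X=1: 0.51824, 0.20434, 0.37962, 0.40662
Sum of the 8 terms: H(X,Y) = 2.6488 bits

Marginal of X (row sums):
  P(X=0) = 0.123 + 0.196 + 0.059 + 0.010 = 0.388
  P(X=1) = 0.291 + 0.046 + 0.128 + 0.147 = 0.612
H(X) = -[0.388·log₂(0.388) + 0.612·log₂(0.612)]
  = 0.52996 + 0.43354 = 0.9635 bits

H(Y|X) = H(X,Y) - H(X) = 2.6488 - 0.9635 = 1.6853 bits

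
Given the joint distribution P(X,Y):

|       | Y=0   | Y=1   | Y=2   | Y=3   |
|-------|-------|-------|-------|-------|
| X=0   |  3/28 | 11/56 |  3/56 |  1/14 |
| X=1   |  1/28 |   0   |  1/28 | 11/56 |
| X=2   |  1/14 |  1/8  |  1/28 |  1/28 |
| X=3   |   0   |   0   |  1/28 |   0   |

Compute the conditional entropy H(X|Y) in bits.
1.3227 bits

H(X|Y) = H(X,Y) - H(Y)

H(X,Y) = -Σ_{x,y} P(x,y) log₂ P(x,y). Per-cell terms -P(x,y)·log₂P(x,y):
  X=0: 0.34526, 0.46120, 0.22620, 0.27195
  X=1: 0.17169, 0.00000, 0.17169, 0.46120
  X=2: 0.27195, 0.37500, 0.17169, 0.17169
  X=3: 0.00000, 0.00000, 0.17169, 0.00000
  (cells with P = 0 contribute 0)
Sum of the 16 terms: H(X,Y) = 3.2712 bits

Marginal of Y (column sums):
  P(Y=0) = 3/28 + 1/28 + 1/14 + 0 = 3/14
  P(Y=1) = 11/56 + 0 + 1/8 + 0 = 9/28
  P(Y=2) = 3/56 + 1/28 + 1/28 + 1/28 = 9/56
  P(Y=3) = 1/14 + 11/56 + 1/28 + 0 = 17/56
H(Y) = -[(3/14)·log₂(3/14) + (9/28)·log₂(9/28) + (9/56)·log₂(9/56) + (17/56)·log₂(17/56)]
  = 0.47623 + 0.52632 + 0.42387 + 0.52211 = 1.9485 bits

H(X|Y) = H(X,Y) - H(Y) = 3.2712 - 1.9485 = 1.3227 bits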